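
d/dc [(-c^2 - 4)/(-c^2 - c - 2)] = (c^2 - 4*c - 4)/(c^4 + 2*c^3 + 5*c^2 + 4*c + 4)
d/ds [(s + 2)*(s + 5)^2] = 3*(s + 3)*(s + 5)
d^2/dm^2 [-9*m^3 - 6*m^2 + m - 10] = -54*m - 12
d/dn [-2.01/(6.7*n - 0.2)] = 13.467/(6.7*n - 0.2)^2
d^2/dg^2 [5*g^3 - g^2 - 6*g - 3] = 30*g - 2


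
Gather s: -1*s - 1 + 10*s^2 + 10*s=10*s^2 + 9*s - 1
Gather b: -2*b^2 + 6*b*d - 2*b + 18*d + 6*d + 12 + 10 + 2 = -2*b^2 + b*(6*d - 2) + 24*d + 24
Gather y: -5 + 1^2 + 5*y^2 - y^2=4*y^2 - 4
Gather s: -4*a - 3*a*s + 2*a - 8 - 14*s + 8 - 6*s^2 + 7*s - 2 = -2*a - 6*s^2 + s*(-3*a - 7) - 2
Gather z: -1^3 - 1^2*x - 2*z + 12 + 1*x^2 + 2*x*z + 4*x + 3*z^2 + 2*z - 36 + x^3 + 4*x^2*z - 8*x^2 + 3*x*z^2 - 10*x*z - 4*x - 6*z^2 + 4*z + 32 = x^3 - 7*x^2 - x + z^2*(3*x - 3) + z*(4*x^2 - 8*x + 4) + 7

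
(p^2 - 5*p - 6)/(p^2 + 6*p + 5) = (p - 6)/(p + 5)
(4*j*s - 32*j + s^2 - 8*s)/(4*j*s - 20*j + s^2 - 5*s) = (s - 8)/(s - 5)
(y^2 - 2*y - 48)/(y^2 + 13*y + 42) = (y - 8)/(y + 7)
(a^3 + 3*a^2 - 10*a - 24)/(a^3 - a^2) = (a^3 + 3*a^2 - 10*a - 24)/(a^2*(a - 1))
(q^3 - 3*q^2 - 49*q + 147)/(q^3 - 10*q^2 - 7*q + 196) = (q^2 + 4*q - 21)/(q^2 - 3*q - 28)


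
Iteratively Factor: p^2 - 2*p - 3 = (p - 3)*(p + 1)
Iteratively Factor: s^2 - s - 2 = (s - 2)*(s + 1)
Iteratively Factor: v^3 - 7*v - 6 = (v + 1)*(v^2 - v - 6) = (v - 3)*(v + 1)*(v + 2)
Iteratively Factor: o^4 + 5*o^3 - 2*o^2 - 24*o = (o + 3)*(o^3 + 2*o^2 - 8*o) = o*(o + 3)*(o^2 + 2*o - 8) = o*(o + 3)*(o + 4)*(o - 2)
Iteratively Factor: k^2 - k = (k)*(k - 1)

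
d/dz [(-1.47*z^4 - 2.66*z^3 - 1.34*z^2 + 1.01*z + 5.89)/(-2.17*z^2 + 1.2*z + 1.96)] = (6.3798*z^5 + 0.4802*z^4 - 17.9088*z^3 - 15.0571*z^2 + 20.3098*z - 5.0884)/(4.7089*z^4 - 5.208*z^3 - 7.0664*z^2 + 4.704*z + 3.8416)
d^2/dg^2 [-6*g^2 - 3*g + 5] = -12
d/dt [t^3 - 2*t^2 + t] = 3*t^2 - 4*t + 1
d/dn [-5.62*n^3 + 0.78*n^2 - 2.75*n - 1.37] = -16.86*n^2 + 1.56*n - 2.75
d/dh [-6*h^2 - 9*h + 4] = -12*h - 9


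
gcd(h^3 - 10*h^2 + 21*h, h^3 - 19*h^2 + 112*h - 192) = h - 3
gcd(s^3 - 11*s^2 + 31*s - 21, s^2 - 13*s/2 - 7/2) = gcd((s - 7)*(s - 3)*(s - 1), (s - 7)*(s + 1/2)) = s - 7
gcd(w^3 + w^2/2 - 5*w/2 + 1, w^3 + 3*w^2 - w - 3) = w - 1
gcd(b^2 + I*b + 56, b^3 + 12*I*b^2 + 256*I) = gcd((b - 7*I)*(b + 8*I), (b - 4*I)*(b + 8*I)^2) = b + 8*I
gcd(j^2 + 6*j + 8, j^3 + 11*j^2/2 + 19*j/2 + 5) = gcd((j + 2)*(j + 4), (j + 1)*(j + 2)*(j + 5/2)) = j + 2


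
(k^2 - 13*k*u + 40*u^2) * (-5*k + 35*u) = -5*k^3 + 100*k^2*u - 655*k*u^2 + 1400*u^3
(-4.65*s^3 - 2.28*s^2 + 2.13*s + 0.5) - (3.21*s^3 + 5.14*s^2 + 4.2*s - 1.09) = -7.86*s^3 - 7.42*s^2 - 2.07*s + 1.59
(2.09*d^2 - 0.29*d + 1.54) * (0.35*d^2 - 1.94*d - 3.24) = 0.7315*d^4 - 4.1561*d^3 - 5.67*d^2 - 2.048*d - 4.9896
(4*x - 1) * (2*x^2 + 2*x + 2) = 8*x^3 + 6*x^2 + 6*x - 2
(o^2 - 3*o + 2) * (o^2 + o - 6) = o^4 - 2*o^3 - 7*o^2 + 20*o - 12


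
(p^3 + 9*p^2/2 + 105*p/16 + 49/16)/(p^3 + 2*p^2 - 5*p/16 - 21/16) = (4*p + 7)/(4*p - 3)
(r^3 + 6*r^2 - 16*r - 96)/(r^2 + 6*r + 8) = (r^2 + 2*r - 24)/(r + 2)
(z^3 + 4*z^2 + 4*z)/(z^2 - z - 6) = z*(z + 2)/(z - 3)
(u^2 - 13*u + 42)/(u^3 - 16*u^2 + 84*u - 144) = (u - 7)/(u^2 - 10*u + 24)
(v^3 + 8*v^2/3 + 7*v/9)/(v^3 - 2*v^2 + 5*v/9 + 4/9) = v*(3*v + 7)/(3*v^2 - 7*v + 4)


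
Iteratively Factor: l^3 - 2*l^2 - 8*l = (l + 2)*(l^2 - 4*l) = (l - 4)*(l + 2)*(l)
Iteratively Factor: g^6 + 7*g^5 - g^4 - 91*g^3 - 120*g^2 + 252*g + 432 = (g + 3)*(g^5 + 4*g^4 - 13*g^3 - 52*g^2 + 36*g + 144) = (g + 2)*(g + 3)*(g^4 + 2*g^3 - 17*g^2 - 18*g + 72) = (g + 2)*(g + 3)^2*(g^3 - g^2 - 14*g + 24) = (g - 3)*(g + 2)*(g + 3)^2*(g^2 + 2*g - 8) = (g - 3)*(g + 2)*(g + 3)^2*(g + 4)*(g - 2)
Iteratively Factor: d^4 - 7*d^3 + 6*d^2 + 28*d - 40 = (d - 5)*(d^3 - 2*d^2 - 4*d + 8) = (d - 5)*(d + 2)*(d^2 - 4*d + 4) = (d - 5)*(d - 2)*(d + 2)*(d - 2)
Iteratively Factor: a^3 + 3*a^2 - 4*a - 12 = (a - 2)*(a^2 + 5*a + 6) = (a - 2)*(a + 3)*(a + 2)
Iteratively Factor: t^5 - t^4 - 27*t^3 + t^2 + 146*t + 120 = (t - 3)*(t^4 + 2*t^3 - 21*t^2 - 62*t - 40) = (t - 5)*(t - 3)*(t^3 + 7*t^2 + 14*t + 8) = (t - 5)*(t - 3)*(t + 4)*(t^2 + 3*t + 2) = (t - 5)*(t - 3)*(t + 2)*(t + 4)*(t + 1)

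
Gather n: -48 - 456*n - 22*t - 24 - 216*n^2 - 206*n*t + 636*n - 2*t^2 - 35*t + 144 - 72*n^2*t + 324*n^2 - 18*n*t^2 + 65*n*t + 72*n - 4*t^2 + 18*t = n^2*(108 - 72*t) + n*(-18*t^2 - 141*t + 252) - 6*t^2 - 39*t + 72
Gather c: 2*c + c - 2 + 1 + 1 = 3*c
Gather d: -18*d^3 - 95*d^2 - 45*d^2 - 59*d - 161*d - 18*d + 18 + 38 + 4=-18*d^3 - 140*d^2 - 238*d + 60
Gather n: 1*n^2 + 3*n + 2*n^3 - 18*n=2*n^3 + n^2 - 15*n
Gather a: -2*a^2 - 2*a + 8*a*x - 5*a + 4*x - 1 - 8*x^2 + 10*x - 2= -2*a^2 + a*(8*x - 7) - 8*x^2 + 14*x - 3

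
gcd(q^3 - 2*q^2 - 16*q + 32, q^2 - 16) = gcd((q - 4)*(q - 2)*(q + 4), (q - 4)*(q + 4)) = q^2 - 16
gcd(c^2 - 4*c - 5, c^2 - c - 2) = c + 1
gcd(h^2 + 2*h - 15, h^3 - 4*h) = 1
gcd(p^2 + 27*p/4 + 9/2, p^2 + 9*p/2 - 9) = p + 6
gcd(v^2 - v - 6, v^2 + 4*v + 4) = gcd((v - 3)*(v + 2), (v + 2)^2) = v + 2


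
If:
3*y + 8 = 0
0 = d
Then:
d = 0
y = -8/3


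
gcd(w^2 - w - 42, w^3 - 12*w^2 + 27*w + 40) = 1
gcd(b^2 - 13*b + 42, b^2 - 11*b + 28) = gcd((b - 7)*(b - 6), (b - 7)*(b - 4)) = b - 7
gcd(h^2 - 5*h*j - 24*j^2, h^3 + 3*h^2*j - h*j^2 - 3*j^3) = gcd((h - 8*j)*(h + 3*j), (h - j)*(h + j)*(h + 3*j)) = h + 3*j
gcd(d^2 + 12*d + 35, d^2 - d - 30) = d + 5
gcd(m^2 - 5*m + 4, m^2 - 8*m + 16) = m - 4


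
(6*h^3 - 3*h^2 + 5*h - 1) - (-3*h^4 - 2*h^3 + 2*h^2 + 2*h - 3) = 3*h^4 + 8*h^3 - 5*h^2 + 3*h + 2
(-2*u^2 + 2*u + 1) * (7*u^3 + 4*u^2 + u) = -14*u^5 + 6*u^4 + 13*u^3 + 6*u^2 + u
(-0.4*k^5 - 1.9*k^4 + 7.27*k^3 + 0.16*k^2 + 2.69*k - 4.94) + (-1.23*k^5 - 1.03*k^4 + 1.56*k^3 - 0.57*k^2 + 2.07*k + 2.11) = -1.63*k^5 - 2.93*k^4 + 8.83*k^3 - 0.41*k^2 + 4.76*k - 2.83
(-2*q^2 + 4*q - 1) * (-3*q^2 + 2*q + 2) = 6*q^4 - 16*q^3 + 7*q^2 + 6*q - 2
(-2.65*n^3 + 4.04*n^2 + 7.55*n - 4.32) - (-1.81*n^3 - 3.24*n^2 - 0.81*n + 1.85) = -0.84*n^3 + 7.28*n^2 + 8.36*n - 6.17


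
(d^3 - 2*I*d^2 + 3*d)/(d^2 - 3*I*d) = d + I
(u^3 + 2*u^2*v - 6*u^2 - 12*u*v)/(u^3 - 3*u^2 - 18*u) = (u + 2*v)/(u + 3)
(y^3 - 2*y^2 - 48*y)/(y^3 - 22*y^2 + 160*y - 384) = y*(y + 6)/(y^2 - 14*y + 48)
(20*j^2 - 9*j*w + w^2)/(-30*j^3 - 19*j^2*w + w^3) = (-4*j + w)/(6*j^2 + 5*j*w + w^2)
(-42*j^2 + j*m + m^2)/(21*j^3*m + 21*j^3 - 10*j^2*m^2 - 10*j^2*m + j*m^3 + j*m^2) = (-42*j^2 + j*m + m^2)/(j*(21*j^2*m + 21*j^2 - 10*j*m^2 - 10*j*m + m^3 + m^2))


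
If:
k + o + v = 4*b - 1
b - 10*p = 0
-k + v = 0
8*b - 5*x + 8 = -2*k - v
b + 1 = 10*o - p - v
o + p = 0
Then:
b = -10/83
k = -62/83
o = 1/83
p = -1/83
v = -62/83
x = 398/415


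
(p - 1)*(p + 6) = p^2 + 5*p - 6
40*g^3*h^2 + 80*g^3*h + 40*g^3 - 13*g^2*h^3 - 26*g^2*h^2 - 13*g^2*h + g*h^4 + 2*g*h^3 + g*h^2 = (-8*g + h)*(-5*g + h)*(h + 1)*(g*h + g)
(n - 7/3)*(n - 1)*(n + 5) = n^3 + 5*n^2/3 - 43*n/3 + 35/3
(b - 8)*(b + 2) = b^2 - 6*b - 16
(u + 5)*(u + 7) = u^2 + 12*u + 35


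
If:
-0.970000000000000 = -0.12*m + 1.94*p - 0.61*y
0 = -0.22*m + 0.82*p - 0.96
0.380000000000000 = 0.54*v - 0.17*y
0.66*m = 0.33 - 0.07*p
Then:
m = 0.37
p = 1.27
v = 2.45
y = 5.55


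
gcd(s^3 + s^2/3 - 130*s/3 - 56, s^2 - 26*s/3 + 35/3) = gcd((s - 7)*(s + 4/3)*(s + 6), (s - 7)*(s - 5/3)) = s - 7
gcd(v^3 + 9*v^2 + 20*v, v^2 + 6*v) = v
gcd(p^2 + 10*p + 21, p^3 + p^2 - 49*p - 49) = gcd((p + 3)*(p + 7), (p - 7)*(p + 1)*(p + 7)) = p + 7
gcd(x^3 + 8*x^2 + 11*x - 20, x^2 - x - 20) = x + 4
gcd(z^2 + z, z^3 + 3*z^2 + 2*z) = z^2 + z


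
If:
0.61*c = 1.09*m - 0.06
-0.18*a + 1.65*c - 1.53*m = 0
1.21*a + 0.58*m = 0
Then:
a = -0.05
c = 0.09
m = 0.11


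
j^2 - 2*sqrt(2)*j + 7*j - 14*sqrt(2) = (j + 7)*(j - 2*sqrt(2))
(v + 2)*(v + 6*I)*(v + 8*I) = v^3 + 2*v^2 + 14*I*v^2 - 48*v + 28*I*v - 96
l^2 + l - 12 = (l - 3)*(l + 4)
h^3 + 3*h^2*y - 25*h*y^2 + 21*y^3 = (h - 3*y)*(h - y)*(h + 7*y)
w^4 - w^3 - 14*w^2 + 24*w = w*(w - 3)*(w - 2)*(w + 4)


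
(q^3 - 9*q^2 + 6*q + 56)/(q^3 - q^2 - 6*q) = (q^2 - 11*q + 28)/(q*(q - 3))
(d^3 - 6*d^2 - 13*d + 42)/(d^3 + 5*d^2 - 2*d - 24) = (d - 7)/(d + 4)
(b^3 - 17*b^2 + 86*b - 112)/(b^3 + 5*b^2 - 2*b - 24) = (b^2 - 15*b + 56)/(b^2 + 7*b + 12)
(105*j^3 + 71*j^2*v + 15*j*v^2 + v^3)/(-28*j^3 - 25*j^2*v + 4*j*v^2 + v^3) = (15*j^2 + 8*j*v + v^2)/(-4*j^2 - 3*j*v + v^2)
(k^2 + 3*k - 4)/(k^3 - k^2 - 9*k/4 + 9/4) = 4*(k + 4)/(4*k^2 - 9)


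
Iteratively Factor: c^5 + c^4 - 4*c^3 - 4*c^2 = (c + 1)*(c^4 - 4*c^2) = (c - 2)*(c + 1)*(c^3 + 2*c^2) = c*(c - 2)*(c + 1)*(c^2 + 2*c) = c*(c - 2)*(c + 1)*(c + 2)*(c)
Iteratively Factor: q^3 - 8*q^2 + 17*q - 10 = (q - 2)*(q^2 - 6*q + 5) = (q - 5)*(q - 2)*(q - 1)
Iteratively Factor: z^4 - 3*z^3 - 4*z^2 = (z)*(z^3 - 3*z^2 - 4*z) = z*(z - 4)*(z^2 + z) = z^2*(z - 4)*(z + 1)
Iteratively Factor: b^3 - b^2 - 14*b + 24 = (b - 3)*(b^2 + 2*b - 8) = (b - 3)*(b - 2)*(b + 4)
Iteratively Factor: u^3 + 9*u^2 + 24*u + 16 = (u + 4)*(u^2 + 5*u + 4) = (u + 1)*(u + 4)*(u + 4)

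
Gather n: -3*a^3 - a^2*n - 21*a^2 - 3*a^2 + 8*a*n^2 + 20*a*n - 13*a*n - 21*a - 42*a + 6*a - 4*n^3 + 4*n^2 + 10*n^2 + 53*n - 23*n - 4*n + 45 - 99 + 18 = -3*a^3 - 24*a^2 - 57*a - 4*n^3 + n^2*(8*a + 14) + n*(-a^2 + 7*a + 26) - 36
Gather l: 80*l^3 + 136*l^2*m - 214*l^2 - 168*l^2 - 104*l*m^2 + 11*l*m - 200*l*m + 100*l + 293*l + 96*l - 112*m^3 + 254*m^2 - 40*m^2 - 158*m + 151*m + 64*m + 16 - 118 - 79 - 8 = 80*l^3 + l^2*(136*m - 382) + l*(-104*m^2 - 189*m + 489) - 112*m^3 + 214*m^2 + 57*m - 189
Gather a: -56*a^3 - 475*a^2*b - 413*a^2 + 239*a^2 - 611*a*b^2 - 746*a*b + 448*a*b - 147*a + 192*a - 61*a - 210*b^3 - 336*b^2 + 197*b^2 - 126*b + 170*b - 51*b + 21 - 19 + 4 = -56*a^3 + a^2*(-475*b - 174) + a*(-611*b^2 - 298*b - 16) - 210*b^3 - 139*b^2 - 7*b + 6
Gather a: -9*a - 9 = -9*a - 9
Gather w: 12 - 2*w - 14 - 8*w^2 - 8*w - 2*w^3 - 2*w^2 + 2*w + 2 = -2*w^3 - 10*w^2 - 8*w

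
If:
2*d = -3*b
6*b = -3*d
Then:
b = 0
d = 0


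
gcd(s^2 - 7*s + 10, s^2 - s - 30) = 1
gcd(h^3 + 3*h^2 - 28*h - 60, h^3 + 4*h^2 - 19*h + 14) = 1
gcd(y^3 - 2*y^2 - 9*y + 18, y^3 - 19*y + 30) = y^2 - 5*y + 6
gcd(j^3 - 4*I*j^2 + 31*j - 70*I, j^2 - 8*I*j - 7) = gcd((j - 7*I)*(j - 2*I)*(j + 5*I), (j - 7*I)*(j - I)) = j - 7*I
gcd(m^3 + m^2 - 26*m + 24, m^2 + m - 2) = m - 1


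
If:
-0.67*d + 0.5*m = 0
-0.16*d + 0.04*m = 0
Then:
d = 0.00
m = 0.00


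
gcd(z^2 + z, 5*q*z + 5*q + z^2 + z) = z + 1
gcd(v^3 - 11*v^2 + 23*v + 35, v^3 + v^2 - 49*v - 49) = v^2 - 6*v - 7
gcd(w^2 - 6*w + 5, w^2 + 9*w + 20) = 1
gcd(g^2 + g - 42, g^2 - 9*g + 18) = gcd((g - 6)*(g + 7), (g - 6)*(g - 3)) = g - 6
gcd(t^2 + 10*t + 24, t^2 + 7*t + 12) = t + 4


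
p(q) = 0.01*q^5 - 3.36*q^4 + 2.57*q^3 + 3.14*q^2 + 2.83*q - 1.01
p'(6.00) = -2520.17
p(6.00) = -3592.67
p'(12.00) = -20999.09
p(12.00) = -62258.57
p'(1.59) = -21.40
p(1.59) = 0.39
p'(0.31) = 5.12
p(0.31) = 0.21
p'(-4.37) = 1262.47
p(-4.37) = -1409.19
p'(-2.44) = 230.42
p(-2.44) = -146.52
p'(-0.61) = 4.93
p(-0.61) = -2.62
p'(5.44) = -1854.75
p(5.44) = -2373.93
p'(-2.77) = 333.19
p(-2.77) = -238.82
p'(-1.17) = 27.66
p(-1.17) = -10.46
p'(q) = 0.05*q^4 - 13.44*q^3 + 7.71*q^2 + 6.28*q + 2.83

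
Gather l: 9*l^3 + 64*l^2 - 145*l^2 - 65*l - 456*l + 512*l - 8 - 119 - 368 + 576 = 9*l^3 - 81*l^2 - 9*l + 81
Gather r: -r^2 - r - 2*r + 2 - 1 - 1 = -r^2 - 3*r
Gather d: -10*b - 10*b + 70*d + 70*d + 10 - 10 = -20*b + 140*d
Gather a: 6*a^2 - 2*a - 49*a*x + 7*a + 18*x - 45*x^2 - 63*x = 6*a^2 + a*(5 - 49*x) - 45*x^2 - 45*x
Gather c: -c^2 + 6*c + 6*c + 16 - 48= -c^2 + 12*c - 32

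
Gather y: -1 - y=-y - 1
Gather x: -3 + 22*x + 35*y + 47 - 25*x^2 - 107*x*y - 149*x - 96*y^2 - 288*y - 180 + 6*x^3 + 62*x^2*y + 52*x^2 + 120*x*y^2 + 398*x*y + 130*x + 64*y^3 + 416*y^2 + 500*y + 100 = 6*x^3 + x^2*(62*y + 27) + x*(120*y^2 + 291*y + 3) + 64*y^3 + 320*y^2 + 247*y - 36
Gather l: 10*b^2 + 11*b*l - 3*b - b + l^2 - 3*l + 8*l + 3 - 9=10*b^2 - 4*b + l^2 + l*(11*b + 5) - 6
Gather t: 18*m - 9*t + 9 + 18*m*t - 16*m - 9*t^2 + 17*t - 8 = 2*m - 9*t^2 + t*(18*m + 8) + 1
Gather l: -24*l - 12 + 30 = 18 - 24*l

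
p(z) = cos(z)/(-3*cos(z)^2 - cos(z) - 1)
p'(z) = (-6*sin(z)*cos(z) - sin(z))*cos(z)/(-3*cos(z)^2 - cos(z) - 1)^2 - sin(z)/(-3*cos(z)^2 - cos(z) - 1)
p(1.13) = -0.22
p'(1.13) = 0.11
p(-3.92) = 0.39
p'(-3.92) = -0.11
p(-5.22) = -0.22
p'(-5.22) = 0.05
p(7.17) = -0.22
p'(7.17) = -0.02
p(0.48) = -0.21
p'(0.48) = -0.03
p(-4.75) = -0.04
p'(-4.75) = 0.92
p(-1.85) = 0.29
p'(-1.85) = -0.82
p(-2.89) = 0.34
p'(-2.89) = 0.06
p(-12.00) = -0.21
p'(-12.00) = -0.04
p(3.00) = 0.34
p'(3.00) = -0.03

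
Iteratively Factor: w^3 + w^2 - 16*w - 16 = (w + 1)*(w^2 - 16) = (w + 1)*(w + 4)*(w - 4)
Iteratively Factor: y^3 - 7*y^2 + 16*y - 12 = (y - 3)*(y^2 - 4*y + 4) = (y - 3)*(y - 2)*(y - 2)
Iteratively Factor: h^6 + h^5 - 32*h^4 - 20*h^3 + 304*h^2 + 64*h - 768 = (h - 3)*(h^5 + 4*h^4 - 20*h^3 - 80*h^2 + 64*h + 256) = (h - 3)*(h - 2)*(h^4 + 6*h^3 - 8*h^2 - 96*h - 128) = (h - 4)*(h - 3)*(h - 2)*(h^3 + 10*h^2 + 32*h + 32) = (h - 4)*(h - 3)*(h - 2)*(h + 2)*(h^2 + 8*h + 16) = (h - 4)*(h - 3)*(h - 2)*(h + 2)*(h + 4)*(h + 4)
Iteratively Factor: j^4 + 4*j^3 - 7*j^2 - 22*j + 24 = (j - 2)*(j^3 + 6*j^2 + 5*j - 12) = (j - 2)*(j - 1)*(j^2 + 7*j + 12) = (j - 2)*(j - 1)*(j + 3)*(j + 4)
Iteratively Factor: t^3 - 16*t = (t)*(t^2 - 16) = t*(t - 4)*(t + 4)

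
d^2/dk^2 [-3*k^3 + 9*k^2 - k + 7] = 18 - 18*k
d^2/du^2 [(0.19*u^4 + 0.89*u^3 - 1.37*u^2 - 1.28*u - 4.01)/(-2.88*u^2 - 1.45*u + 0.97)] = (-3.151872*u^6 - 4.76064000000002*u^5 + 0.787853999999982*u^4 + 5.35212600000003*u^3 + 227.892114*u^2 + 116.905002*u + 45.445428)/(23.887872*u^6 + 36.08064*u^5 - 5.971104*u^4 - 21.255695*u^3 + 2.011101*u^2 + 4.092915*u - 0.912673)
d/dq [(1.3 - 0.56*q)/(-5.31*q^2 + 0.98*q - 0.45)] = (-2.9736*q^2 + 13.806*q - 1.022)/(28.1961*q^4 - 10.4076*q^3 + 5.7394*q^2 - 0.882*q + 0.2025)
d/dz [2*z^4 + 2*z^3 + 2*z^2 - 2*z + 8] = 8*z^3 + 6*z^2 + 4*z - 2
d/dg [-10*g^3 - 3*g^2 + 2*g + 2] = -30*g^2 - 6*g + 2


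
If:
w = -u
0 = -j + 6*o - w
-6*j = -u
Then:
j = -w/6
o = 5*w/36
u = -w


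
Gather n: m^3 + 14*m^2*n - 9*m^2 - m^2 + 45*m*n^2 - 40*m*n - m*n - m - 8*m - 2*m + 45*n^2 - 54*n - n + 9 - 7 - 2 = m^3 - 10*m^2 - 11*m + n^2*(45*m + 45) + n*(14*m^2 - 41*m - 55)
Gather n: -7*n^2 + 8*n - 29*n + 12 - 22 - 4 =-7*n^2 - 21*n - 14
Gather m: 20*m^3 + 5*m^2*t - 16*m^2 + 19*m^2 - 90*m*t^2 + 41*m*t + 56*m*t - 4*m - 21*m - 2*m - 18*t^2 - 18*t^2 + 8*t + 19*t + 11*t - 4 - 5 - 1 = 20*m^3 + m^2*(5*t + 3) + m*(-90*t^2 + 97*t - 27) - 36*t^2 + 38*t - 10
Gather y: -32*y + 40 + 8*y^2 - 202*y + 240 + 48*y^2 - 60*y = 56*y^2 - 294*y + 280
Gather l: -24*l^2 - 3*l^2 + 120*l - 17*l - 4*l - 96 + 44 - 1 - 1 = -27*l^2 + 99*l - 54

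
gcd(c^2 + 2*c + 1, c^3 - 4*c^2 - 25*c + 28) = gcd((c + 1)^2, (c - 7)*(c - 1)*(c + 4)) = 1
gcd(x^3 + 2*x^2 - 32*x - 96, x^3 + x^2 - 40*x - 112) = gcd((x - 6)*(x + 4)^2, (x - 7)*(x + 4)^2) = x^2 + 8*x + 16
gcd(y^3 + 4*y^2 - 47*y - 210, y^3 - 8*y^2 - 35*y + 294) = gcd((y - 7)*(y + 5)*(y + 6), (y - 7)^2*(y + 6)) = y^2 - y - 42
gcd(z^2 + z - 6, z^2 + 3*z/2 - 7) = z - 2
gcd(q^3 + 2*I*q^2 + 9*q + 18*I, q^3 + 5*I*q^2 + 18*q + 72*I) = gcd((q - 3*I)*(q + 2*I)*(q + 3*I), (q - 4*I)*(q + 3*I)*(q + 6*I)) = q + 3*I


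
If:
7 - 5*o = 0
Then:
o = 7/5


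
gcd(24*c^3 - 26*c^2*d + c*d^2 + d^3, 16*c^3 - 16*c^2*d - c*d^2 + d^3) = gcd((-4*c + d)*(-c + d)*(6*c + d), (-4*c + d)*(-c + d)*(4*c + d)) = 4*c^2 - 5*c*d + d^2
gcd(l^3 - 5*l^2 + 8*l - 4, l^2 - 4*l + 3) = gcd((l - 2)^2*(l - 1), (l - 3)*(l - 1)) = l - 1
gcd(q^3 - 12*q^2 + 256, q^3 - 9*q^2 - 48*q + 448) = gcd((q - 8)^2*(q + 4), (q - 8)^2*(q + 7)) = q^2 - 16*q + 64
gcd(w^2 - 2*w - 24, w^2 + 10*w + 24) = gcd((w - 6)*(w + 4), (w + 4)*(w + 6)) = w + 4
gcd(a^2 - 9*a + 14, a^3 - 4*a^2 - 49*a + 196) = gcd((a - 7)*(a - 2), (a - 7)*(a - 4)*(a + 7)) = a - 7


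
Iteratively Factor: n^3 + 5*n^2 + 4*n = (n)*(n^2 + 5*n + 4) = n*(n + 1)*(n + 4)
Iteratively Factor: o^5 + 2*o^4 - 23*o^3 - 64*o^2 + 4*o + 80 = (o - 1)*(o^4 + 3*o^3 - 20*o^2 - 84*o - 80) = (o - 1)*(o + 2)*(o^3 + o^2 - 22*o - 40) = (o - 1)*(o + 2)^2*(o^2 - o - 20) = (o - 5)*(o - 1)*(o + 2)^2*(o + 4)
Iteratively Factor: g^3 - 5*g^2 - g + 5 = (g - 1)*(g^2 - 4*g - 5) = (g - 5)*(g - 1)*(g + 1)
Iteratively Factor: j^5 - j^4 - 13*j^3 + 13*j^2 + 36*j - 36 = (j - 1)*(j^4 - 13*j^2 + 36) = (j - 1)*(j + 3)*(j^3 - 3*j^2 - 4*j + 12) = (j - 2)*(j - 1)*(j + 3)*(j^2 - j - 6) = (j - 2)*(j - 1)*(j + 2)*(j + 3)*(j - 3)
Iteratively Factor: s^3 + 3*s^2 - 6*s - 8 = (s + 1)*(s^2 + 2*s - 8) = (s - 2)*(s + 1)*(s + 4)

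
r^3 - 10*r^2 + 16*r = r*(r - 8)*(r - 2)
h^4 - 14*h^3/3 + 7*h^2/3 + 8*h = h*(h - 3)*(h - 8/3)*(h + 1)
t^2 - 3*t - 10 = (t - 5)*(t + 2)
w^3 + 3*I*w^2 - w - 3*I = (w - 1)*(w + 1)*(w + 3*I)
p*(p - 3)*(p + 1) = p^3 - 2*p^2 - 3*p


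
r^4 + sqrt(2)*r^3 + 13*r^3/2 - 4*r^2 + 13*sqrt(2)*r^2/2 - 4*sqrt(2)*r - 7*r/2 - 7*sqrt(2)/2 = (r - 1)*(r + 1/2)*(r + 7)*(r + sqrt(2))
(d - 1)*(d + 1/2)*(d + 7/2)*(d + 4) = d^4 + 7*d^3 + 39*d^2/4 - 43*d/4 - 7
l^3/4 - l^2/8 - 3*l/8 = l*(l/4 + 1/4)*(l - 3/2)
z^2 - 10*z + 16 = (z - 8)*(z - 2)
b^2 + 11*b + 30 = (b + 5)*(b + 6)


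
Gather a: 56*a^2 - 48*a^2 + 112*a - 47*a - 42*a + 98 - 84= 8*a^2 + 23*a + 14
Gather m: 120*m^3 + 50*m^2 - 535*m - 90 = 120*m^3 + 50*m^2 - 535*m - 90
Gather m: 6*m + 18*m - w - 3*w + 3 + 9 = 24*m - 4*w + 12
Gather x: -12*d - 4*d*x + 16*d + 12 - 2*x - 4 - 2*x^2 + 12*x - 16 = 4*d - 2*x^2 + x*(10 - 4*d) - 8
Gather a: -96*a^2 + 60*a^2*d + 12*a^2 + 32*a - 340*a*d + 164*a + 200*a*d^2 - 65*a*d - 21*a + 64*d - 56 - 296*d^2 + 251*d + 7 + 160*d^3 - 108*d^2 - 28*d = a^2*(60*d - 84) + a*(200*d^2 - 405*d + 175) + 160*d^3 - 404*d^2 + 287*d - 49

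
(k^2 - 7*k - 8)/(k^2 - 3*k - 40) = (k + 1)/(k + 5)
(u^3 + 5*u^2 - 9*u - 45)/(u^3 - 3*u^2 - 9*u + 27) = (u + 5)/(u - 3)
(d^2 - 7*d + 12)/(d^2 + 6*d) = (d^2 - 7*d + 12)/(d*(d + 6))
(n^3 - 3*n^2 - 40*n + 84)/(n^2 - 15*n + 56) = (n^2 + 4*n - 12)/(n - 8)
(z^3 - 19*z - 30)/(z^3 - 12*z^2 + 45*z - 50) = (z^2 + 5*z + 6)/(z^2 - 7*z + 10)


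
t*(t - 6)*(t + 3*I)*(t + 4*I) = t^4 - 6*t^3 + 7*I*t^3 - 12*t^2 - 42*I*t^2 + 72*t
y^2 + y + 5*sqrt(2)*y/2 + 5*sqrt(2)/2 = (y + 1)*(y + 5*sqrt(2)/2)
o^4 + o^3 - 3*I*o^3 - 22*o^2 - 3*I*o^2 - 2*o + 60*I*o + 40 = (o - 4)*(o + 5)*(o - 2*I)*(o - I)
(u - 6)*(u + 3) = u^2 - 3*u - 18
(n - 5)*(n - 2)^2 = n^3 - 9*n^2 + 24*n - 20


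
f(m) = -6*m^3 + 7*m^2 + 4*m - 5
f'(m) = -18*m^2 + 14*m + 4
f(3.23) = -121.24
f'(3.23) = -138.57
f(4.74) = -467.75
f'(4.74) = -334.06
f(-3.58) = 345.69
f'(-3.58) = -276.82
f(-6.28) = 1731.99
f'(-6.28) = -793.81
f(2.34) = -34.19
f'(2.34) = -61.80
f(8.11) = -2712.63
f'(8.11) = -1066.36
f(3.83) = -224.09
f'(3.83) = -206.42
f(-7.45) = 2834.68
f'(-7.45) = -1099.34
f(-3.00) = 208.00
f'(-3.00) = -200.00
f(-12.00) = 11323.00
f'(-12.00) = -2756.00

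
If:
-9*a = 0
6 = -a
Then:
No Solution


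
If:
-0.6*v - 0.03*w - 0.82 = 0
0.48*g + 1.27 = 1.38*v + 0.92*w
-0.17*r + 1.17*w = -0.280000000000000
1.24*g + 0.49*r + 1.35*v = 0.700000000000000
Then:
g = -3.39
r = 14.02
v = -1.46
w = 1.80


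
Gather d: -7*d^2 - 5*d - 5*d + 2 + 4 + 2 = -7*d^2 - 10*d + 8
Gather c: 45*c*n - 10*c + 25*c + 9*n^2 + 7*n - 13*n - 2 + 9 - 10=c*(45*n + 15) + 9*n^2 - 6*n - 3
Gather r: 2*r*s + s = 2*r*s + s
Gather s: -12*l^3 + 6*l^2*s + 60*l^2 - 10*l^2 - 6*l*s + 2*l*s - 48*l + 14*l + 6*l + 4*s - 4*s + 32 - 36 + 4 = -12*l^3 + 50*l^2 - 28*l + s*(6*l^2 - 4*l)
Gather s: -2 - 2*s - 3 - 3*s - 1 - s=-6*s - 6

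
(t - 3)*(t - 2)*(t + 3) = t^3 - 2*t^2 - 9*t + 18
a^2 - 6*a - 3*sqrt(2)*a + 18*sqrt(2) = (a - 6)*(a - 3*sqrt(2))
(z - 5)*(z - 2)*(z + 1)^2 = z^4 - 5*z^3 - 3*z^2 + 13*z + 10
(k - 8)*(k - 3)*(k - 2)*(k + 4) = k^4 - 9*k^3 - 6*k^2 + 136*k - 192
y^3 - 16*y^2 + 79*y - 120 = (y - 8)*(y - 5)*(y - 3)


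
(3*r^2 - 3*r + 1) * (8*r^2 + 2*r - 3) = 24*r^4 - 18*r^3 - 7*r^2 + 11*r - 3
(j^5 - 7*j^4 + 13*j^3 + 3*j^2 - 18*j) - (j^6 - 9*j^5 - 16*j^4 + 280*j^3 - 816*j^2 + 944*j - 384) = -j^6 + 10*j^5 + 9*j^4 - 267*j^3 + 819*j^2 - 962*j + 384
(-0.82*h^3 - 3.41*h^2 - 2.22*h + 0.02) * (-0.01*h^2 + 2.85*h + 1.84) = 0.0082*h^5 - 2.3029*h^4 - 11.2051*h^3 - 12.6016*h^2 - 4.0278*h + 0.0368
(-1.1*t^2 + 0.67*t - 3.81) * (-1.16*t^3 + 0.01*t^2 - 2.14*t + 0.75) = 1.276*t^5 - 0.7882*t^4 + 6.7803*t^3 - 2.2969*t^2 + 8.6559*t - 2.8575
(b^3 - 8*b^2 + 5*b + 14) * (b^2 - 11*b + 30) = b^5 - 19*b^4 + 123*b^3 - 281*b^2 - 4*b + 420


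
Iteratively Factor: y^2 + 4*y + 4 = (y + 2)*(y + 2)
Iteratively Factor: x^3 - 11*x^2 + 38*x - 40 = (x - 4)*(x^2 - 7*x + 10) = (x - 5)*(x - 4)*(x - 2)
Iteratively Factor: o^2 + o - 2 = (o - 1)*(o + 2)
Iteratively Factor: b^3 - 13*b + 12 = (b - 3)*(b^2 + 3*b - 4) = (b - 3)*(b + 4)*(b - 1)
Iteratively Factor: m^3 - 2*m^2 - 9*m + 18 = (m + 3)*(m^2 - 5*m + 6) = (m - 2)*(m + 3)*(m - 3)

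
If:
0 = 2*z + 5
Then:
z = -5/2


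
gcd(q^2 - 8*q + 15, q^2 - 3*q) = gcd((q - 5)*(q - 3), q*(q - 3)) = q - 3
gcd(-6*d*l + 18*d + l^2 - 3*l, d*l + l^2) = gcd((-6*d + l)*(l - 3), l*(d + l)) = 1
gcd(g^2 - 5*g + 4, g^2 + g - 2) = g - 1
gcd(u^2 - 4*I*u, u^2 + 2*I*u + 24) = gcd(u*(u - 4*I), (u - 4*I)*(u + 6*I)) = u - 4*I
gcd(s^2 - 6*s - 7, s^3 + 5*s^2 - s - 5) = s + 1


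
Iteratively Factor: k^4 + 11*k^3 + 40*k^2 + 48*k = (k)*(k^3 + 11*k^2 + 40*k + 48) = k*(k + 4)*(k^2 + 7*k + 12) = k*(k + 3)*(k + 4)*(k + 4)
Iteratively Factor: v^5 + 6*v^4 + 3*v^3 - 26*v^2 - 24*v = (v)*(v^4 + 6*v^3 + 3*v^2 - 26*v - 24) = v*(v - 2)*(v^3 + 8*v^2 + 19*v + 12) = v*(v - 2)*(v + 4)*(v^2 + 4*v + 3) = v*(v - 2)*(v + 3)*(v + 4)*(v + 1)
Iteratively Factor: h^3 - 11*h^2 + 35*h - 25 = (h - 5)*(h^2 - 6*h + 5) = (h - 5)*(h - 1)*(h - 5)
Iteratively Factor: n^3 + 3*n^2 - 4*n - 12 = (n - 2)*(n^2 + 5*n + 6) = (n - 2)*(n + 2)*(n + 3)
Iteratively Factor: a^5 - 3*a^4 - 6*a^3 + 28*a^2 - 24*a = (a - 2)*(a^4 - a^3 - 8*a^2 + 12*a) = a*(a - 2)*(a^3 - a^2 - 8*a + 12) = a*(a - 2)*(a + 3)*(a^2 - 4*a + 4) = a*(a - 2)^2*(a + 3)*(a - 2)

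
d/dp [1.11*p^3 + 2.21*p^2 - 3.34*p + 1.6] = 3.33*p^2 + 4.42*p - 3.34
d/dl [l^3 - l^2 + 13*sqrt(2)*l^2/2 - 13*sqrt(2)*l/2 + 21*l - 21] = 3*l^2 - 2*l + 13*sqrt(2)*l - 13*sqrt(2)/2 + 21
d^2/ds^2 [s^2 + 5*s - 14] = 2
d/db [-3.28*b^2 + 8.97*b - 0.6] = 8.97 - 6.56*b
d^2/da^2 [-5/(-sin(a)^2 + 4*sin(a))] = 10*(-2*sin(a) + 6 - 5/sin(a) - 12/sin(a)^2 + 16/sin(a)^3)/(sin(a) - 4)^3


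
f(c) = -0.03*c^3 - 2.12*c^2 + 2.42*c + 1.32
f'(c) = -0.09*c^2 - 4.24*c + 2.42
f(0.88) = 1.79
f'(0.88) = -1.38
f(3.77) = -21.30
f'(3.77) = -14.84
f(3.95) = -24.05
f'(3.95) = -15.73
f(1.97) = -2.37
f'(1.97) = -6.28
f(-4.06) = -41.44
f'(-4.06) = 18.15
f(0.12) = 1.58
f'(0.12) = 1.91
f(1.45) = 0.28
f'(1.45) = -3.92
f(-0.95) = -2.87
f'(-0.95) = 6.37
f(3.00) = -11.31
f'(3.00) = -11.11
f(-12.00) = -281.16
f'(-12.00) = 40.34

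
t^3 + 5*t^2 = t^2*(t + 5)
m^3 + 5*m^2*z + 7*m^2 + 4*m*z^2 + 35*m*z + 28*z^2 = (m + 7)*(m + z)*(m + 4*z)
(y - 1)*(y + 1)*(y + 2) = y^3 + 2*y^2 - y - 2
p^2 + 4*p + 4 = (p + 2)^2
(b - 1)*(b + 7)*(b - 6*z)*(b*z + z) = b^4*z - 6*b^3*z^2 + 7*b^3*z - 42*b^2*z^2 - b^2*z + 6*b*z^2 - 7*b*z + 42*z^2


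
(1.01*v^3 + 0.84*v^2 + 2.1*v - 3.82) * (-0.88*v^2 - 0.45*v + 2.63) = -0.8888*v^5 - 1.1937*v^4 + 0.4303*v^3 + 4.6258*v^2 + 7.242*v - 10.0466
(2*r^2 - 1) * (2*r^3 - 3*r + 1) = 4*r^5 - 8*r^3 + 2*r^2 + 3*r - 1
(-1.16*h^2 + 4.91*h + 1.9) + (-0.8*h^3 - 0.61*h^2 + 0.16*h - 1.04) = -0.8*h^3 - 1.77*h^2 + 5.07*h + 0.86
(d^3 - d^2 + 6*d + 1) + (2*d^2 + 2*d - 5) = d^3 + d^2 + 8*d - 4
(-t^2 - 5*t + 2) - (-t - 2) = -t^2 - 4*t + 4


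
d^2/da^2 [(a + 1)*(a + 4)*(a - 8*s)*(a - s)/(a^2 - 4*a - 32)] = 2*(a^3 - 24*a^2 + 192*a + 72*s^2 - 648*s + 64)/(a^3 - 24*a^2 + 192*a - 512)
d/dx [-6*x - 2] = -6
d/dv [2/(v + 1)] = -2/(v + 1)^2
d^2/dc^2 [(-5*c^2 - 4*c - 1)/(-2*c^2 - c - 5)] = 12*(c^3 - 23*c^2 - 19*c + 16)/(8*c^6 + 12*c^5 + 66*c^4 + 61*c^3 + 165*c^2 + 75*c + 125)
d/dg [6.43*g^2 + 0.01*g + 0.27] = 12.86*g + 0.01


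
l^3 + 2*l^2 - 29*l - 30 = (l - 5)*(l + 1)*(l + 6)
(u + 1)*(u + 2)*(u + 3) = u^3 + 6*u^2 + 11*u + 6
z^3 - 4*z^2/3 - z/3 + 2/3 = (z - 1)^2*(z + 2/3)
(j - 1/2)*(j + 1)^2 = j^3 + 3*j^2/2 - 1/2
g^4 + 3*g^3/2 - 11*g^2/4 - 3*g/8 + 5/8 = (g - 1)*(g - 1/2)*(g + 1/2)*(g + 5/2)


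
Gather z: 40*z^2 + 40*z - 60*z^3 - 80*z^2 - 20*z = -60*z^3 - 40*z^2 + 20*z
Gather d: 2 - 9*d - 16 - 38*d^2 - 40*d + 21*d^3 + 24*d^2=21*d^3 - 14*d^2 - 49*d - 14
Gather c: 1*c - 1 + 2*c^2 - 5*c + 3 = 2*c^2 - 4*c + 2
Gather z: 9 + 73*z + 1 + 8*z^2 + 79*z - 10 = 8*z^2 + 152*z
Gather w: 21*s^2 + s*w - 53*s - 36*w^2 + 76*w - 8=21*s^2 - 53*s - 36*w^2 + w*(s + 76) - 8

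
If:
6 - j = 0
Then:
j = 6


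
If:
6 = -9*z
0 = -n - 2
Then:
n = -2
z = -2/3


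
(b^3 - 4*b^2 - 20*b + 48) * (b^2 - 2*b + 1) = b^5 - 6*b^4 - 11*b^3 + 84*b^2 - 116*b + 48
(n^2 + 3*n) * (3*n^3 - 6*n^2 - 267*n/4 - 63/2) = 3*n^5 + 3*n^4 - 339*n^3/4 - 927*n^2/4 - 189*n/2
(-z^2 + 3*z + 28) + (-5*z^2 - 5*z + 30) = -6*z^2 - 2*z + 58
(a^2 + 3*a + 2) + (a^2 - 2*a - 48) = 2*a^2 + a - 46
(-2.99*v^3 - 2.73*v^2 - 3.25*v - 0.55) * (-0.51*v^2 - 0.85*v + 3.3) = 1.5249*v^5 + 3.9338*v^4 - 5.889*v^3 - 5.966*v^2 - 10.2575*v - 1.815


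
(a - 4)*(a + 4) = a^2 - 16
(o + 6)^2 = o^2 + 12*o + 36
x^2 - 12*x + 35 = (x - 7)*(x - 5)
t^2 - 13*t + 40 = (t - 8)*(t - 5)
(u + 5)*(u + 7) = u^2 + 12*u + 35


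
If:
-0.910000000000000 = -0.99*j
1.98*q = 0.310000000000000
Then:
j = 0.92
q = 0.16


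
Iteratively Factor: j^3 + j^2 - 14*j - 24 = (j + 2)*(j^2 - j - 12) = (j + 2)*(j + 3)*(j - 4)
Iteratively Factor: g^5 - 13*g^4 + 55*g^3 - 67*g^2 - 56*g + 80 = (g - 5)*(g^4 - 8*g^3 + 15*g^2 + 8*g - 16) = (g - 5)*(g + 1)*(g^3 - 9*g^2 + 24*g - 16) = (g - 5)*(g - 4)*(g + 1)*(g^2 - 5*g + 4) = (g - 5)*(g - 4)^2*(g + 1)*(g - 1)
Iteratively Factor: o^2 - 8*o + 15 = (o - 3)*(o - 5)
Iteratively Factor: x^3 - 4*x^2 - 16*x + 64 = (x - 4)*(x^2 - 16) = (x - 4)^2*(x + 4)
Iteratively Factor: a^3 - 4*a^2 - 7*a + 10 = (a + 2)*(a^2 - 6*a + 5) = (a - 5)*(a + 2)*(a - 1)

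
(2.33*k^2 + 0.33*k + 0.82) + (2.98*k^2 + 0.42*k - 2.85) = 5.31*k^2 + 0.75*k - 2.03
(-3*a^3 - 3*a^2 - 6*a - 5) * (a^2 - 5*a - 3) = -3*a^5 + 12*a^4 + 18*a^3 + 34*a^2 + 43*a + 15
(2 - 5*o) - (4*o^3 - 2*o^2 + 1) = -4*o^3 + 2*o^2 - 5*o + 1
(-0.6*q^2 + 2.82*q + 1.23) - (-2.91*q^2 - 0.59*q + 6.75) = 2.31*q^2 + 3.41*q - 5.52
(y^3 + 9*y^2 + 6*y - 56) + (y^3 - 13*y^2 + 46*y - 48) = 2*y^3 - 4*y^2 + 52*y - 104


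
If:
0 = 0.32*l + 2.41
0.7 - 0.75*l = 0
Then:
No Solution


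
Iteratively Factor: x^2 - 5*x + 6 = (x - 3)*(x - 2)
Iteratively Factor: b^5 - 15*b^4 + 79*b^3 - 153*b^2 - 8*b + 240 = (b - 5)*(b^4 - 10*b^3 + 29*b^2 - 8*b - 48) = (b - 5)*(b - 4)*(b^3 - 6*b^2 + 5*b + 12) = (b - 5)*(b - 4)*(b + 1)*(b^2 - 7*b + 12) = (b - 5)*(b - 4)^2*(b + 1)*(b - 3)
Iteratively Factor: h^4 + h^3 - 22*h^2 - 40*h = (h + 2)*(h^3 - h^2 - 20*h) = h*(h + 2)*(h^2 - h - 20) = h*(h + 2)*(h + 4)*(h - 5)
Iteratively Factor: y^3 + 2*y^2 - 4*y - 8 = (y - 2)*(y^2 + 4*y + 4) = (y - 2)*(y + 2)*(y + 2)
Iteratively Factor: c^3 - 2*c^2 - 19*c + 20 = (c + 4)*(c^2 - 6*c + 5) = (c - 1)*(c + 4)*(c - 5)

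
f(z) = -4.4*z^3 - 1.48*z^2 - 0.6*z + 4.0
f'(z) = -13.2*z^2 - 2.96*z - 0.6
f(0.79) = 0.43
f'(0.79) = -11.18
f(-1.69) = 22.02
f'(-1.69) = -33.30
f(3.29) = -170.68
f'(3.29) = -153.22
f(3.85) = -271.34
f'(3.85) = -207.65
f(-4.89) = 486.04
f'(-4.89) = -301.77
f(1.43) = -12.75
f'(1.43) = -31.83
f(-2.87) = 97.55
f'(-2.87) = -100.83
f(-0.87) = 6.30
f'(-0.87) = -8.02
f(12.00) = -7819.52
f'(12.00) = -1936.92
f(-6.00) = 904.72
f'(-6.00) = -458.04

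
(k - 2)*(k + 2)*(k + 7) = k^3 + 7*k^2 - 4*k - 28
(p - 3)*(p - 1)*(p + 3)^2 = p^4 + 2*p^3 - 12*p^2 - 18*p + 27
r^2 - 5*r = r*(r - 5)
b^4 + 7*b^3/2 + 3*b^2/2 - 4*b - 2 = (b - 1)*(b + 1/2)*(b + 2)^2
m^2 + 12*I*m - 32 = (m + 4*I)*(m + 8*I)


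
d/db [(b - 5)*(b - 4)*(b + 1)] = 3*b^2 - 16*b + 11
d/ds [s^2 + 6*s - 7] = 2*s + 6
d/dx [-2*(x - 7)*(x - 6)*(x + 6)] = -6*x^2 + 28*x + 72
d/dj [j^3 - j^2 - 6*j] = 3*j^2 - 2*j - 6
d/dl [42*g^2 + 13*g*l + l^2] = 13*g + 2*l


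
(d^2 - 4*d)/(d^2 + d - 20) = d/(d + 5)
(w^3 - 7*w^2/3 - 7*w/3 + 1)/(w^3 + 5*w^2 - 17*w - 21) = (w - 1/3)/(w + 7)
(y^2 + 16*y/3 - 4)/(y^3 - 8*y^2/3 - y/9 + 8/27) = 9*(3*y^2 + 16*y - 12)/(27*y^3 - 72*y^2 - 3*y + 8)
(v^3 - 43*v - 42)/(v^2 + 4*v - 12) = (v^2 - 6*v - 7)/(v - 2)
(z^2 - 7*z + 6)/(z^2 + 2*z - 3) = (z - 6)/(z + 3)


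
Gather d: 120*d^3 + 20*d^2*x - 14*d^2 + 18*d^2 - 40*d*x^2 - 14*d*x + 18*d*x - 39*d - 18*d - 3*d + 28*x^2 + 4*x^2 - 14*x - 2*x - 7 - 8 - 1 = 120*d^3 + d^2*(20*x + 4) + d*(-40*x^2 + 4*x - 60) + 32*x^2 - 16*x - 16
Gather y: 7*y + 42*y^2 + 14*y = 42*y^2 + 21*y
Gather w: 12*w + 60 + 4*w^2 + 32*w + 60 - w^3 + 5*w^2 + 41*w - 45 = -w^3 + 9*w^2 + 85*w + 75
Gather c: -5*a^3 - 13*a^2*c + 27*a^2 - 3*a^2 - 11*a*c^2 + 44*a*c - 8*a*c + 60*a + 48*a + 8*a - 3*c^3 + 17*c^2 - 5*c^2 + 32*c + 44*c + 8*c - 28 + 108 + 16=-5*a^3 + 24*a^2 + 116*a - 3*c^3 + c^2*(12 - 11*a) + c*(-13*a^2 + 36*a + 84) + 96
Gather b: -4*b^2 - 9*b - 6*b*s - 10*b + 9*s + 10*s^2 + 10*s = -4*b^2 + b*(-6*s - 19) + 10*s^2 + 19*s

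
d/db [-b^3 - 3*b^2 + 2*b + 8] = -3*b^2 - 6*b + 2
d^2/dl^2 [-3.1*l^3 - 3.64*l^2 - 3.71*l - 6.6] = -18.6*l - 7.28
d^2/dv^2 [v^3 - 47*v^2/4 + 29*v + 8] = 6*v - 47/2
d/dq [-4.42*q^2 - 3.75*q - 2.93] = -8.84*q - 3.75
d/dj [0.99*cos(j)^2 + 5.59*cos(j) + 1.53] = -(1.98*cos(j) + 5.59)*sin(j)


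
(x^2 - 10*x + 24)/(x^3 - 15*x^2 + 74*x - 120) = 1/(x - 5)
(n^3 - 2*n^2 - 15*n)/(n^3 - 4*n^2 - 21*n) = (n - 5)/(n - 7)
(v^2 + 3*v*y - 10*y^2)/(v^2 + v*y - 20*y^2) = (-v + 2*y)/(-v + 4*y)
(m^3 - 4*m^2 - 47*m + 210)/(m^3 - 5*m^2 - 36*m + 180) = (m + 7)/(m + 6)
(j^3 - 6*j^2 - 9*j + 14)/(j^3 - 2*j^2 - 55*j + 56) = (j^2 - 5*j - 14)/(j^2 - j - 56)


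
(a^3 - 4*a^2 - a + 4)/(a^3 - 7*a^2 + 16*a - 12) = (a^3 - 4*a^2 - a + 4)/(a^3 - 7*a^2 + 16*a - 12)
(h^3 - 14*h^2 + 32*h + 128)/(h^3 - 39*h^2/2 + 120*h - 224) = 2*(h + 2)/(2*h - 7)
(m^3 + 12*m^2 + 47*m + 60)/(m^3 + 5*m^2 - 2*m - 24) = (m + 5)/(m - 2)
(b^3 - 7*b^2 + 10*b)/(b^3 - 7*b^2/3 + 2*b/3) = 3*(b - 5)/(3*b - 1)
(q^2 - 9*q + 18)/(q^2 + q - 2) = (q^2 - 9*q + 18)/(q^2 + q - 2)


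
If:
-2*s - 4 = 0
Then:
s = -2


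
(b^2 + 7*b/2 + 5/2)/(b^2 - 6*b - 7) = (b + 5/2)/(b - 7)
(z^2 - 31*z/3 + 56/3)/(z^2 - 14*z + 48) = (z - 7/3)/(z - 6)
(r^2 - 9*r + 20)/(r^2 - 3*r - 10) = (r - 4)/(r + 2)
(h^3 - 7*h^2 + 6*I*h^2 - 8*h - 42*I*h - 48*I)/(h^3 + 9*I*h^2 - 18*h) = (h^2 - 7*h - 8)/(h*(h + 3*I))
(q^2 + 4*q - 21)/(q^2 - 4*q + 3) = (q + 7)/(q - 1)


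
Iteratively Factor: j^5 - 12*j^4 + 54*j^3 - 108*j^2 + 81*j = (j)*(j^4 - 12*j^3 + 54*j^2 - 108*j + 81) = j*(j - 3)*(j^3 - 9*j^2 + 27*j - 27) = j*(j - 3)^2*(j^2 - 6*j + 9) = j*(j - 3)^3*(j - 3)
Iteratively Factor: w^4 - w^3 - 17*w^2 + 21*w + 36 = (w + 4)*(w^3 - 5*w^2 + 3*w + 9) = (w - 3)*(w + 4)*(w^2 - 2*w - 3) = (w - 3)^2*(w + 4)*(w + 1)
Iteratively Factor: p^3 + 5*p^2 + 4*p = (p + 1)*(p^2 + 4*p) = p*(p + 1)*(p + 4)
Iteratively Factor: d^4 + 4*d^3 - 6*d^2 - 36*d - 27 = (d + 3)*(d^3 + d^2 - 9*d - 9) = (d - 3)*(d + 3)*(d^2 + 4*d + 3) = (d - 3)*(d + 3)^2*(d + 1)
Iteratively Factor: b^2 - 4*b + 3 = (b - 1)*(b - 3)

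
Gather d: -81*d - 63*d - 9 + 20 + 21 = 32 - 144*d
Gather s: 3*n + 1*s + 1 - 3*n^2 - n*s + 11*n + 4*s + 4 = -3*n^2 + 14*n + s*(5 - n) + 5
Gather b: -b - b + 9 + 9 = 18 - 2*b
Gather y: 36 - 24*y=36 - 24*y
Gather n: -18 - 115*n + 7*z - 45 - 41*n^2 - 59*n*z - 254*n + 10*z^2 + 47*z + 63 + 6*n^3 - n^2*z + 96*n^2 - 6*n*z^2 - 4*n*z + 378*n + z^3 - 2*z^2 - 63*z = 6*n^3 + n^2*(55 - z) + n*(-6*z^2 - 63*z + 9) + z^3 + 8*z^2 - 9*z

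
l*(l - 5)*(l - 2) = l^3 - 7*l^2 + 10*l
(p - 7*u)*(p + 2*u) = p^2 - 5*p*u - 14*u^2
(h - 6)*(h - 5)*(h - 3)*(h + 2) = h^4 - 12*h^3 + 35*h^2 + 36*h - 180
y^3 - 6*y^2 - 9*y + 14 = (y - 7)*(y - 1)*(y + 2)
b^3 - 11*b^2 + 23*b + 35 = (b - 7)*(b - 5)*(b + 1)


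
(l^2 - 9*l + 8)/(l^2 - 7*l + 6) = (l - 8)/(l - 6)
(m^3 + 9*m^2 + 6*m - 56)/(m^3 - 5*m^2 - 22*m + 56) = (m + 7)/(m - 7)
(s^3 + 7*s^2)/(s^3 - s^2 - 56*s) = s/(s - 8)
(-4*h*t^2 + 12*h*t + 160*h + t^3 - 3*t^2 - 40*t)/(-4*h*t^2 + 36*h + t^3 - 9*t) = (t^2 - 3*t - 40)/(t^2 - 9)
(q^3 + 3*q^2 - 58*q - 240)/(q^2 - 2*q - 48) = q + 5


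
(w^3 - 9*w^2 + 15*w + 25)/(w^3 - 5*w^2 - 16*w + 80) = (w^2 - 4*w - 5)/(w^2 - 16)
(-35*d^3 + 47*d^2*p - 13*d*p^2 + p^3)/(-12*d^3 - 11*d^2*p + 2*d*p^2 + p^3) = (35*d^3 - 47*d^2*p + 13*d*p^2 - p^3)/(12*d^3 + 11*d^2*p - 2*d*p^2 - p^3)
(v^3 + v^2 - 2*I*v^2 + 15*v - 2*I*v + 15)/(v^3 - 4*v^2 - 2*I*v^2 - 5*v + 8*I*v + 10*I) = (v^2 - 2*I*v + 15)/(v^2 - v*(5 + 2*I) + 10*I)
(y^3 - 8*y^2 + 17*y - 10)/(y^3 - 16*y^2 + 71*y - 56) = (y^2 - 7*y + 10)/(y^2 - 15*y + 56)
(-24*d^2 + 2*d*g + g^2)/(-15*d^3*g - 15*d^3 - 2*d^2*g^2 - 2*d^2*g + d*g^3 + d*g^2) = (24*d^2 - 2*d*g - g^2)/(d*(15*d^2*g + 15*d^2 + 2*d*g^2 + 2*d*g - g^3 - g^2))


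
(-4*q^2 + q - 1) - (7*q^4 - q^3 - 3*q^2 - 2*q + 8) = -7*q^4 + q^3 - q^2 + 3*q - 9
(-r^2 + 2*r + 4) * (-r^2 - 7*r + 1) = r^4 + 5*r^3 - 19*r^2 - 26*r + 4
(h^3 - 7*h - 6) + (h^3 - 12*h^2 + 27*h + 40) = 2*h^3 - 12*h^2 + 20*h + 34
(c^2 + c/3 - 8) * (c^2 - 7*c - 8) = c^4 - 20*c^3/3 - 55*c^2/3 + 160*c/3 + 64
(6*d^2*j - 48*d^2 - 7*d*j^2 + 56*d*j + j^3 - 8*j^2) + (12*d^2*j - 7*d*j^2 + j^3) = 18*d^2*j - 48*d^2 - 14*d*j^2 + 56*d*j + 2*j^3 - 8*j^2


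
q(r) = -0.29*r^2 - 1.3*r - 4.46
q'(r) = -0.58*r - 1.3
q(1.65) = -7.39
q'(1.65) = -2.26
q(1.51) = -7.08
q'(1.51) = -2.18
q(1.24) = -6.52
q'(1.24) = -2.02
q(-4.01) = -3.91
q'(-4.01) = 1.03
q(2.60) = -9.80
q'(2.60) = -2.81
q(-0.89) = -3.53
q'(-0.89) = -0.78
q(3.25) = -11.75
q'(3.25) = -3.18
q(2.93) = -10.76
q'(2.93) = -3.00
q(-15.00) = -50.21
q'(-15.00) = 7.40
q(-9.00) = -16.25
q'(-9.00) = 3.92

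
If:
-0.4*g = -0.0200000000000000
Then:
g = 0.05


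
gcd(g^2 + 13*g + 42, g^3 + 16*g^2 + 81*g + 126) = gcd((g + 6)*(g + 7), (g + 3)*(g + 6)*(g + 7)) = g^2 + 13*g + 42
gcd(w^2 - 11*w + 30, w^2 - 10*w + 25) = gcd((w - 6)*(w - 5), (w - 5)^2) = w - 5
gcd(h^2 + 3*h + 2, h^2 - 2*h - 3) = h + 1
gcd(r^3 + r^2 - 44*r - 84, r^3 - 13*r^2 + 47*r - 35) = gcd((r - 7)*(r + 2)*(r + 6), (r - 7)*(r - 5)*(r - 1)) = r - 7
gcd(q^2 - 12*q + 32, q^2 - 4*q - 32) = q - 8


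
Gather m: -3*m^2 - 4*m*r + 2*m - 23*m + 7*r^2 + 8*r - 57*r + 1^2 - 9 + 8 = -3*m^2 + m*(-4*r - 21) + 7*r^2 - 49*r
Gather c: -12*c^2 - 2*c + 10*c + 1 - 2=-12*c^2 + 8*c - 1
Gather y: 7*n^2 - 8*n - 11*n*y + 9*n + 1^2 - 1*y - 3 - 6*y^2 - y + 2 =7*n^2 + n - 6*y^2 + y*(-11*n - 2)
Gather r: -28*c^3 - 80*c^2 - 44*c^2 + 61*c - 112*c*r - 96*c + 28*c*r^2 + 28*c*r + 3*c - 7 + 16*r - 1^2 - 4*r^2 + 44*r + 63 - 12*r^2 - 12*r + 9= -28*c^3 - 124*c^2 - 32*c + r^2*(28*c - 16) + r*(48 - 84*c) + 64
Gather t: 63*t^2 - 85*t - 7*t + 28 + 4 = 63*t^2 - 92*t + 32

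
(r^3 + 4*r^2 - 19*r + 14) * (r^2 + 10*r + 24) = r^5 + 14*r^4 + 45*r^3 - 80*r^2 - 316*r + 336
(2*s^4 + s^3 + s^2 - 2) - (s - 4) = 2*s^4 + s^3 + s^2 - s + 2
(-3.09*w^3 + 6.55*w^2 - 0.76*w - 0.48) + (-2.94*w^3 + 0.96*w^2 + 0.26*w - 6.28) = -6.03*w^3 + 7.51*w^2 - 0.5*w - 6.76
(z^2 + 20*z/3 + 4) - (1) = z^2 + 20*z/3 + 3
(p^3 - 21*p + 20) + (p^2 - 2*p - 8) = p^3 + p^2 - 23*p + 12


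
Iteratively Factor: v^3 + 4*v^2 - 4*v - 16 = (v + 4)*(v^2 - 4) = (v - 2)*(v + 4)*(v + 2)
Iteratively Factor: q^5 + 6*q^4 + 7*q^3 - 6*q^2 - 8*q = (q + 1)*(q^4 + 5*q^3 + 2*q^2 - 8*q) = (q - 1)*(q + 1)*(q^3 + 6*q^2 + 8*q) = (q - 1)*(q + 1)*(q + 2)*(q^2 + 4*q) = (q - 1)*(q + 1)*(q + 2)*(q + 4)*(q)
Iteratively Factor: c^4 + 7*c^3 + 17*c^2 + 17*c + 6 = (c + 3)*(c^3 + 4*c^2 + 5*c + 2) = (c + 1)*(c + 3)*(c^2 + 3*c + 2) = (c + 1)*(c + 2)*(c + 3)*(c + 1)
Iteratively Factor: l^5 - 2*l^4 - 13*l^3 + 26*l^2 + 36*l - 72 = (l - 3)*(l^4 + l^3 - 10*l^2 - 4*l + 24) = (l - 3)*(l + 2)*(l^3 - l^2 - 8*l + 12) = (l - 3)*(l + 2)*(l + 3)*(l^2 - 4*l + 4) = (l - 3)*(l - 2)*(l + 2)*(l + 3)*(l - 2)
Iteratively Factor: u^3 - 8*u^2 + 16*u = (u - 4)*(u^2 - 4*u) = (u - 4)^2*(u)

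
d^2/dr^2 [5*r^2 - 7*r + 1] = 10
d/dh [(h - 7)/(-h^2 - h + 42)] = (-h^2 - h + (h - 7)*(2*h + 1) + 42)/(h^2 + h - 42)^2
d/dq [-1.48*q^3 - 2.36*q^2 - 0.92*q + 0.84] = -4.44*q^2 - 4.72*q - 0.92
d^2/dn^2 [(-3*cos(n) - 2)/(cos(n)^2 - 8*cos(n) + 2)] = 2*(-27*(1 - cos(2*n))^2*cos(n) - 32*(1 - cos(2*n))^2 - 428*cos(n) - 424*cos(2*n) + 66*cos(3*n) + 6*cos(5*n) + 1080)/(16*cos(n) - cos(2*n) - 5)^3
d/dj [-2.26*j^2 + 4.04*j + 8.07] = 4.04 - 4.52*j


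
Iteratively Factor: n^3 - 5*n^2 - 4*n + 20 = (n - 5)*(n^2 - 4) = (n - 5)*(n + 2)*(n - 2)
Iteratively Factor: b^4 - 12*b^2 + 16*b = (b - 2)*(b^3 + 2*b^2 - 8*b) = (b - 2)*(b + 4)*(b^2 - 2*b) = (b - 2)^2*(b + 4)*(b)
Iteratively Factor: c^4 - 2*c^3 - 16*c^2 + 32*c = (c + 4)*(c^3 - 6*c^2 + 8*c) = c*(c + 4)*(c^2 - 6*c + 8) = c*(c - 4)*(c + 4)*(c - 2)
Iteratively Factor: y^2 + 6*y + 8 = (y + 4)*(y + 2)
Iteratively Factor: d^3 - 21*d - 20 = (d + 4)*(d^2 - 4*d - 5) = (d - 5)*(d + 4)*(d + 1)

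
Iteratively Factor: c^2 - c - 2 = (c - 2)*(c + 1)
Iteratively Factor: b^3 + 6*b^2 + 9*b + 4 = (b + 4)*(b^2 + 2*b + 1) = (b + 1)*(b + 4)*(b + 1)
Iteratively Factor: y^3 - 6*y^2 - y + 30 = (y - 5)*(y^2 - y - 6) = (y - 5)*(y - 3)*(y + 2)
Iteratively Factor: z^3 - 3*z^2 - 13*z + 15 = (z - 1)*(z^2 - 2*z - 15) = (z - 5)*(z - 1)*(z + 3)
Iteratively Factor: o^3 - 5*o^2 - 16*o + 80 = (o + 4)*(o^2 - 9*o + 20) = (o - 5)*(o + 4)*(o - 4)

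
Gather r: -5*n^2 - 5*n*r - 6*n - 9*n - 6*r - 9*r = -5*n^2 - 15*n + r*(-5*n - 15)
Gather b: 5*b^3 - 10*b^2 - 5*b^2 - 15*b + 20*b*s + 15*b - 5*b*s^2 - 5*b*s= 5*b^3 - 15*b^2 + b*(-5*s^2 + 15*s)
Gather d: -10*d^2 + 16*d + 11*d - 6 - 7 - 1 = -10*d^2 + 27*d - 14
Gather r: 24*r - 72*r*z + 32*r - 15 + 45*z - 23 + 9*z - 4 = r*(56 - 72*z) + 54*z - 42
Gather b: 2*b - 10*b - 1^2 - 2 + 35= 32 - 8*b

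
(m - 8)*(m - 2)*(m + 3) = m^3 - 7*m^2 - 14*m + 48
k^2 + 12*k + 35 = (k + 5)*(k + 7)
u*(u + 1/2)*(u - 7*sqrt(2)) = u^3 - 7*sqrt(2)*u^2 + u^2/2 - 7*sqrt(2)*u/2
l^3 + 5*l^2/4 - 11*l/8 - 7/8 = (l - 1)*(l + 1/2)*(l + 7/4)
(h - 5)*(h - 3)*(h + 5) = h^3 - 3*h^2 - 25*h + 75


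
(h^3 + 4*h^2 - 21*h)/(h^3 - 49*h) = (h - 3)/(h - 7)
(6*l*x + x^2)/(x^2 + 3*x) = (6*l + x)/(x + 3)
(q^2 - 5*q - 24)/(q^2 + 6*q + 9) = (q - 8)/(q + 3)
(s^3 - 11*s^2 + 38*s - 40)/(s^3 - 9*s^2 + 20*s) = (s - 2)/s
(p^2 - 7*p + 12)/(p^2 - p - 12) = (p - 3)/(p + 3)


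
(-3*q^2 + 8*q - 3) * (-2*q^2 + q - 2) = 6*q^4 - 19*q^3 + 20*q^2 - 19*q + 6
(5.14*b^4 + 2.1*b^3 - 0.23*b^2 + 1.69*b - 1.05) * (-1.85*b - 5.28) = -9.509*b^5 - 31.0242*b^4 - 10.6625*b^3 - 1.9121*b^2 - 6.9807*b + 5.544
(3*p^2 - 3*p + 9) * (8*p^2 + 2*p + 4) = 24*p^4 - 18*p^3 + 78*p^2 + 6*p + 36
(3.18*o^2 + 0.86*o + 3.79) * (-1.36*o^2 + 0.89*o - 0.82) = -4.3248*o^4 + 1.6606*o^3 - 6.9966*o^2 + 2.6679*o - 3.1078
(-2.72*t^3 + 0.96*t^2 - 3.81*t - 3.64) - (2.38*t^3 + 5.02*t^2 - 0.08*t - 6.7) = -5.1*t^3 - 4.06*t^2 - 3.73*t + 3.06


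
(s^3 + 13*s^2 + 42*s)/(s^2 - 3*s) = (s^2 + 13*s + 42)/(s - 3)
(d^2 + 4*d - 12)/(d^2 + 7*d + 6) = (d - 2)/(d + 1)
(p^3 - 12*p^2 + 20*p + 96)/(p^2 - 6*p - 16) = p - 6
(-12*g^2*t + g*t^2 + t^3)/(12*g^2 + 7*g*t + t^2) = t*(-3*g + t)/(3*g + t)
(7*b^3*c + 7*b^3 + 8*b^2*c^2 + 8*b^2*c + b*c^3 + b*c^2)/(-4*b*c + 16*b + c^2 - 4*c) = b*(-7*b^2*c - 7*b^2 - 8*b*c^2 - 8*b*c - c^3 - c^2)/(4*b*c - 16*b - c^2 + 4*c)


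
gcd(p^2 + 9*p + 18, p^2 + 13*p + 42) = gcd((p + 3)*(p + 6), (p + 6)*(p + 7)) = p + 6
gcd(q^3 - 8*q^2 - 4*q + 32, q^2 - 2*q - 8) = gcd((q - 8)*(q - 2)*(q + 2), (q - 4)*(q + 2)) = q + 2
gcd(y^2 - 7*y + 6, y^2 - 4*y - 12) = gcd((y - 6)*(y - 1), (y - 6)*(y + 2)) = y - 6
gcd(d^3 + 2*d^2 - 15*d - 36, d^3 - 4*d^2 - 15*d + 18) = d + 3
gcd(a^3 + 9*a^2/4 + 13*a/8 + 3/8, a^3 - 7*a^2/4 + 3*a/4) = 1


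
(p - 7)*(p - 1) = p^2 - 8*p + 7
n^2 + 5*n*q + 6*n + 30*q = (n + 6)*(n + 5*q)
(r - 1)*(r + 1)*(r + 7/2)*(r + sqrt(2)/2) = r^4 + sqrt(2)*r^3/2 + 7*r^3/2 - r^2 + 7*sqrt(2)*r^2/4 - 7*r/2 - sqrt(2)*r/2 - 7*sqrt(2)/4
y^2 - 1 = (y - 1)*(y + 1)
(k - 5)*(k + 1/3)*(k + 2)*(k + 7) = k^4 + 13*k^3/3 - 89*k^2/3 - 241*k/3 - 70/3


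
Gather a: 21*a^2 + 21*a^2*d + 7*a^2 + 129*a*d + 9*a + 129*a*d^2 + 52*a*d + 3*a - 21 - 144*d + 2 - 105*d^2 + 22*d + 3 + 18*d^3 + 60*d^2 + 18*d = a^2*(21*d + 28) + a*(129*d^2 + 181*d + 12) + 18*d^3 - 45*d^2 - 104*d - 16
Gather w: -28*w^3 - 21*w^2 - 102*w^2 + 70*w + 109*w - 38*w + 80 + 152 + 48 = -28*w^3 - 123*w^2 + 141*w + 280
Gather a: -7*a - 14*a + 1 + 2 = 3 - 21*a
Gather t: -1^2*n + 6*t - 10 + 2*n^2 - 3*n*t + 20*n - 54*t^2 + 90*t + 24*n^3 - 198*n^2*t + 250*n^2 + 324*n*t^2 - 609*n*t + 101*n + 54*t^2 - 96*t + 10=24*n^3 + 252*n^2 + 324*n*t^2 + 120*n + t*(-198*n^2 - 612*n)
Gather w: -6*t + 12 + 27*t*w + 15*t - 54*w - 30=9*t + w*(27*t - 54) - 18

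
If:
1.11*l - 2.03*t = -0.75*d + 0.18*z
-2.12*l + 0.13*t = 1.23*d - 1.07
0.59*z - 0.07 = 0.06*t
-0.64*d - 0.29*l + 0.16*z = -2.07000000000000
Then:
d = 4.12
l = -1.85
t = 0.49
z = 0.17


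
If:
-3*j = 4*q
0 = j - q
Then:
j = 0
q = 0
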